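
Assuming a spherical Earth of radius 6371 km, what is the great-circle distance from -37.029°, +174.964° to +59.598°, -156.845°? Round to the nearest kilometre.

11053 km

Δλ = -156.845 − 174.964 = -331.809°; wrapped into (−180°, 180°]: 28.191°.
Δφ = 59.598 − -37.029 = 96.627°.
a = sin²(Δφ/2) + cos φ₁ · cos φ₂ · sin²(Δλ/2) = 0.581665.
c = 2·atan2(√a, √(1−a)) = 1.73486 rad → d = 6371·c ≈ 11052.80 km.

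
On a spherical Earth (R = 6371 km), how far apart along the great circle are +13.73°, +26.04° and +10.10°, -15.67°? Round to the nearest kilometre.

Δλ = -15.67 − 26.04 = -41.71°.
Δφ = 10.10 − 13.73 = -3.63°.
a = sin²(Δφ/2) + cos φ₁ · cos φ₂ · sin²(Δλ/2) = 0.122213.
c = 2·atan2(√a, √(1−a)) = 0.71427 rad → d = 6371·c ≈ 4550.58 km.

4551 km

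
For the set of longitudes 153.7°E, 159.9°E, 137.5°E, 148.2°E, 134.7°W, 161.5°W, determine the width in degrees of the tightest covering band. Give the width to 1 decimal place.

Sort the longitudes: -161.5°, -134.7°, +137.5°, +148.2°, +153.7°, +159.9°.
Eastward gaps between consecutive values (wrapping around): 26.8°, 272.2°, 10.7°, 5.5°, 6.2°, 38.6°.
Largest gap = 272.2° ⇒ minimal covering band is its complement: 360° − 272.2° = 87.8°.
Band runs from +137.5° eastward to -134.7°, crossing the antimeridian.

87.8°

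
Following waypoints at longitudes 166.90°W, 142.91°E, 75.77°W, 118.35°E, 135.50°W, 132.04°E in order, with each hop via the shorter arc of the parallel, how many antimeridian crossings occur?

Leg 1: -166.90° → +142.91°, shortest Δλ = -50.19° (west) — crosses 180°.
Leg 2: +142.91° → -75.77°, shortest Δλ = 141.32° (east) — crosses 180°.
Leg 3: -75.77° → +118.35°, shortest Δλ = -165.88° (west) — crosses 180°.
Leg 4: +118.35° → -135.50°, shortest Δλ = 106.15° (east) — crosses 180°.
Leg 5: -135.50° → +132.04°, shortest Δλ = -92.46° (west) — crosses 180°.
Total crossings: 5.

5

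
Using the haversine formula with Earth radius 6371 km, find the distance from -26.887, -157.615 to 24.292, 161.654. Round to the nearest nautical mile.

Δλ = 161.654 − -157.615 = 319.269°; wrapped into (−180°, 180°]: -40.731°.
Δφ = 24.292 − -26.887 = 51.179°.
a = sin²(Δφ/2) + cos φ₁ · cos φ₂ · sin²(Δλ/2) = 0.285009.
c = 2·atan2(√a, √(1−a)) = 1.12632 rad → d = 6371·c ≈ 7175.81 km ≈ 3874.63 nmi.

3875 nmi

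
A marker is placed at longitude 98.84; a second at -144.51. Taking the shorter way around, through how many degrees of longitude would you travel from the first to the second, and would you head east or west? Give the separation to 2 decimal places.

116.65° east

Raw difference: -144.51 − 98.84 = -243.35°.
Normalise into (−180°, 180°]: -243.35° + 360° = 116.65°.
Positive ⇒ the second point lies to the east; separation 116.65°.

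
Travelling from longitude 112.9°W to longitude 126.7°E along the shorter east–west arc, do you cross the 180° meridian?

Yes

Naïve |126.7 − -112.9| = 239.6° > 180°, so the shorter arc goes the other way round — across 180°.
Signed shortest Δλ = ((126.7 − -112.9 + 180) mod 360) − 180 = -120.4°.
Going west by 120.4° from -112.9° passes through 180° before reaching +126.7°.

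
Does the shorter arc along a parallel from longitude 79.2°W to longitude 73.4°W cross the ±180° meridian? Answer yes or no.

No

Signed shortest Δλ = ((-73.4 − -79.2 + 180) mod 360) − 180 = 5.8°.
Going east by 5.8° from -79.2° reaches -73.4° without touching 180°.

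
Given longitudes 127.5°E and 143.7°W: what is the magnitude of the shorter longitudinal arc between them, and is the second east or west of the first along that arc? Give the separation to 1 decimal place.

Raw difference: -143.7 − 127.5 = -271.2°.
Normalise into (−180°, 180°]: -271.2° + 360° = 88.8°.
Positive ⇒ the second point lies to the east; separation 88.8°.

88.8° east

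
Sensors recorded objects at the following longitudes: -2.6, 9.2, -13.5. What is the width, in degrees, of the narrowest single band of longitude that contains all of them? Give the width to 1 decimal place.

Sort the longitudes: -13.5°, -2.6°, +9.2°.
Eastward gaps between consecutive values (wrapping around): 10.9°, 11.8°, 337.3°.
Largest gap = 337.3° ⇒ minimal covering band is its complement: 360° − 337.3° = 22.7°.
Band runs from -13.5° eastward to +9.2°.

22.7°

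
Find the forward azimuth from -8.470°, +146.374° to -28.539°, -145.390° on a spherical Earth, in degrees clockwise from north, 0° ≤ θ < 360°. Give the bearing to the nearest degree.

Δλ = -145.390 − 146.374 = -291.764°; wrapped into (−180°, 180°]: 68.236°.
θ = atan2( sin Δλ · cos φ₂ , cos φ₁ · sin φ₂ − sin φ₁ · cos φ₂ · cos Δλ )
  = atan2(0.81587, -0.42457) = 117.492° → normalised to [0°, 360°): 117.492°.

117°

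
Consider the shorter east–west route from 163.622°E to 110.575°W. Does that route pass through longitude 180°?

Naïve |-110.575 − 163.622| = 274.197° > 180°, so the shorter arc goes the other way round — across 180°.
Signed shortest Δλ = ((-110.575 − 163.622 + 180) mod 360) − 180 = 85.803°.
Going east by 85.803° from +163.622° passes through 180° before reaching -110.575°.

Yes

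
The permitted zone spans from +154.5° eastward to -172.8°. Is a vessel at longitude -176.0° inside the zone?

Yes

Band width going east from +154.5° to -172.8°: ((-172.8 − 154.5) mod 360) = 32.7°.
Offset of -176.0° east of the west edge: ((-176.0 − 154.5) mod 360) = 29.5°.
29.5° ≤ 32.7° ⇒ inside.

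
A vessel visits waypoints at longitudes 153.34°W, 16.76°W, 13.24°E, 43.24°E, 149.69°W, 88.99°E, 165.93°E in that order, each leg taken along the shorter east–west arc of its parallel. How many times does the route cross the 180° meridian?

Leg 1: -153.34° → -16.76°, shortest Δλ = 136.58° (east) — does not cross 180°.
Leg 2: -16.76° → +13.24°, shortest Δλ = 30.0° (east) — does not cross 180°.
Leg 3: +13.24° → +43.24°, shortest Δλ = 30.0° (east) — does not cross 180°.
Leg 4: +43.24° → -149.69°, shortest Δλ = 167.07° (east) — crosses 180°.
Leg 5: -149.69° → +88.99°, shortest Δλ = -121.32° (west) — crosses 180°.
Leg 6: +88.99° → +165.93°, shortest Δλ = 76.94° (east) — does not cross 180°.
Total crossings: 2.

2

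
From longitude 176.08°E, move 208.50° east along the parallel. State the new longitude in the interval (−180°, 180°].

Start at +176.08°; shift +208.50° → +384.58°.
+384.58° lies outside (−180°, 180°]; subtract 360° → +24.58°.

24.58°E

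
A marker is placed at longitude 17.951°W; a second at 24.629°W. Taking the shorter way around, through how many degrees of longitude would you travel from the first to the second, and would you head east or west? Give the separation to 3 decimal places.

6.678° west

Raw difference: -24.629 − -17.951 = -6.678°.
Normalise into (−180°, 180°]: -6.678° stays -6.678°.
Negative ⇒ the second point lies to the west; separation 6.678°.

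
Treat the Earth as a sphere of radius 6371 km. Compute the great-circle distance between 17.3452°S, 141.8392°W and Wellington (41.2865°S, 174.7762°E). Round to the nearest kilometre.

Δλ = 174.7762 − -141.8392 = 316.6154°; wrapped into (−180°, 180°]: -43.3846°.
Δφ = -41.2865 − -17.3452 = -23.9413°.
a = sin²(Δφ/2) + cos φ₁ · cos φ₂ · sin²(Δλ/2) = 0.141010.
c = 2·atan2(√a, √(1−a)) = 0.76990 rad → d = 6371·c ≈ 4905.04 km.

4905 km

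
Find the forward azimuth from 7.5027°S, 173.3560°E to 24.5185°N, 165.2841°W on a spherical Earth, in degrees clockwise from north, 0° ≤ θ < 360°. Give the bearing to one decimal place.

32.4°

Δλ = -165.2841 − 173.3560 = -338.6401°; wrapped into (−180°, 180°]: 21.3599°.
θ = atan2( sin Δλ · cos φ₂ , cos φ₁ · sin φ₂ − sin φ₁ · cos φ₂ · cos Δλ )
  = atan2(0.33138, 0.52207) = 32.405° → normalised to [0°, 360°): 32.405°.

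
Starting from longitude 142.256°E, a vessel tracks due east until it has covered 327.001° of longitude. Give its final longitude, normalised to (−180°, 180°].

Start at +142.256°; shift +327.001° → +469.257°.
+469.257° lies outside (−180°, 180°]; subtract 360° → +109.257°.

109.257°E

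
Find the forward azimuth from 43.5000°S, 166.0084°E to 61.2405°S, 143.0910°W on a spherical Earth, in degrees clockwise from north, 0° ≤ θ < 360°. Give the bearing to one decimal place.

Δλ = -143.0910 − 166.0084 = -309.0994°; wrapped into (−180°, 180°]: 50.9006°.
θ = atan2( sin Δλ · cos φ₂ , cos φ₁ · sin φ₂ − sin φ₁ · cos φ₂ · cos Δλ )
  = atan2(0.37339, -0.42703) = 138.834° → normalised to [0°, 360°): 138.834°.

138.8°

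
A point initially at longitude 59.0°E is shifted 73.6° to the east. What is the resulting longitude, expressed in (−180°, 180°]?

132.6°E

Start at +59.0°; shift +73.6° → +132.6°.
+132.6° already lies in (−180°, 180°].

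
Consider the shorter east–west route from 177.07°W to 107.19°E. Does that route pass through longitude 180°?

Yes

Naïve |107.19 − -177.07| = 284.26° > 180°, so the shorter arc goes the other way round — across 180°.
Signed shortest Δλ = ((107.19 − -177.07 + 180) mod 360) − 180 = -75.74°.
Going west by 75.74° from -177.07° passes through 180° before reaching +107.19°.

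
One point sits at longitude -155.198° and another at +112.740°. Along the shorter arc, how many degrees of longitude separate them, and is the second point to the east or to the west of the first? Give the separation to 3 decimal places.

92.062° west

Raw difference: 112.740 − -155.198 = 267.938°.
Normalise into (−180°, 180°]: 267.938° − 360° = -92.062°.
Negative ⇒ the second point lies to the west; separation 92.062°.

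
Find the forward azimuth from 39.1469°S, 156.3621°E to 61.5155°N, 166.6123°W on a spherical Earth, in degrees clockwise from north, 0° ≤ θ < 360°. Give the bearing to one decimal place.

17.3°

Δλ = -166.6123 − 156.3621 = -322.9744°; wrapped into (−180°, 180°]: 37.0256°.
θ = atan2( sin Δλ · cos φ₂ , cos φ₁ · sin φ₂ − sin φ₁ · cos φ₂ · cos Δλ )
  = atan2(0.28719, 0.92203) = 17.301° → normalised to [0°, 360°): 17.301°.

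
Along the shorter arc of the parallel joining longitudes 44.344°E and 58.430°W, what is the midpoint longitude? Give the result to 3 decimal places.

Signed shortest Δλ from +44.344° to -58.430° is -102.774°.
Midpoint longitude = +44.344° + (-102.774°)/2 = +44.344° − 51.387° = -7.043°.

7.043°W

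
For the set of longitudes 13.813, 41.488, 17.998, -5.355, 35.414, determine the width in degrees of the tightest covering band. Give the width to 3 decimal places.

46.843°

Sort the longitudes: -5.355°, +13.813°, +17.998°, +35.414°, +41.488°.
Eastward gaps between consecutive values (wrapping around): 19.168°, 4.185°, 17.416°, 6.074°, 313.157°.
Largest gap = 313.157° ⇒ minimal covering band is its complement: 360° − 313.157° = 46.843°.
Band runs from -5.355° eastward to +41.488°.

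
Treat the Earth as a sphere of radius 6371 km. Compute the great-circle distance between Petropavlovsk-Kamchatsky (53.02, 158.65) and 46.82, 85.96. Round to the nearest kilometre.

Δλ = 85.96 − 158.65 = -72.69°.
Δφ = 46.82 − 53.02 = -6.20°.
a = sin²(Δφ/2) + cos φ₁ · cos φ₂ · sin²(Δλ/2) = 0.147500.
c = 2·atan2(√a, √(1−a)) = 0.78837 rad → d = 6371·c ≈ 5022.72 km.

5023 km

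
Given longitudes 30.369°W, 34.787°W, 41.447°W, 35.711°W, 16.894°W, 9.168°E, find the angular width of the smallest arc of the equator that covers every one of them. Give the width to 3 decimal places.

Sort the longitudes: -41.447°, -35.711°, -34.787°, -30.369°, -16.894°, +9.168°.
Eastward gaps between consecutive values (wrapping around): 5.736°, 0.924°, 4.418°, 13.475°, 26.062°, 309.385°.
Largest gap = 309.385° ⇒ minimal covering band is its complement: 360° − 309.385° = 50.615°.
Band runs from -41.447° eastward to +9.168°.

50.615°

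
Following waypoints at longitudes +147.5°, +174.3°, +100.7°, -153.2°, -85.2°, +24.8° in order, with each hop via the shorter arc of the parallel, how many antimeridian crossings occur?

1

Leg 1: +147.5° → +174.3°, shortest Δλ = 26.8° (east) — does not cross 180°.
Leg 2: +174.3° → +100.7°, shortest Δλ = -73.6° (west) — does not cross 180°.
Leg 3: +100.7° → -153.2°, shortest Δλ = 106.1° (east) — crosses 180°.
Leg 4: -153.2° → -85.2°, shortest Δλ = 68.0° (east) — does not cross 180°.
Leg 5: -85.2° → +24.8°, shortest Δλ = 110.0° (east) — does not cross 180°.
Total crossings: 1.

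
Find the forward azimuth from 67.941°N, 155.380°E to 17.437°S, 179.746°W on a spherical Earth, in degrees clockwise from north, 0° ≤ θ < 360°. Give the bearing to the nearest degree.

156°

Δλ = -179.746 − 155.380 = -335.126°; wrapped into (−180°, 180°]: 24.874°.
θ = atan2( sin Δλ · cos φ₂ , cos φ₁ · sin φ₂ − sin φ₁ · cos φ₂ · cos Δλ )
  = atan2(0.40130, -0.91472) = 156.313° → normalised to [0°, 360°): 156.313°.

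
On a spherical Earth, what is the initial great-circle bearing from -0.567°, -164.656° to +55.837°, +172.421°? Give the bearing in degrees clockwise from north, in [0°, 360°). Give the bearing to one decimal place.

345.3°

Δλ = 172.421 − -164.656 = 337.077°; wrapped into (−180°, 180°]: -22.923°.
θ = atan2( sin Δλ · cos φ₂ , cos φ₁ · sin φ₂ − sin φ₁ · cos φ₂ · cos Δλ )
  = atan2(-0.21872, 0.83252) = -14.720° → normalised to [0°, 360°): 345.280°.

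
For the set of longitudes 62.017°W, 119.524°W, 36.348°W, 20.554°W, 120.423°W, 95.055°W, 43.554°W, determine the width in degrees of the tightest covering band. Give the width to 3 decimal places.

99.869°

Sort the longitudes: -120.423°, -119.524°, -95.055°, -62.017°, -43.554°, -36.348°, -20.554°.
Eastward gaps between consecutive values (wrapping around): 0.899°, 24.469°, 33.038°, 18.463°, 7.206°, 15.794°, 260.131°.
Largest gap = 260.131° ⇒ minimal covering band is its complement: 360° − 260.131° = 99.869°.
Band runs from -120.423° eastward to -20.554°.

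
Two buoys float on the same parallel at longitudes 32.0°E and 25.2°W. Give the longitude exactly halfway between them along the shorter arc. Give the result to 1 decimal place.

3.4°E

Signed shortest Δλ from +32.0° to -25.2° is -57.2°.
Midpoint longitude = +32.0° + (-57.2°)/2 = +32.0° − 28.6° = +3.4°.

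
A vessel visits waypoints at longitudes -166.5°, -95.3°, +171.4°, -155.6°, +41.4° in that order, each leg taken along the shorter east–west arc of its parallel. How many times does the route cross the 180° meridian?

3

Leg 1: -166.5° → -95.3°, shortest Δλ = 71.2° (east) — does not cross 180°.
Leg 2: -95.3° → +171.4°, shortest Δλ = -93.3° (west) — crosses 180°.
Leg 3: +171.4° → -155.6°, shortest Δλ = 33.0° (east) — crosses 180°.
Leg 4: -155.6° → +41.4°, shortest Δλ = -163.0° (west) — crosses 180°.
Total crossings: 3.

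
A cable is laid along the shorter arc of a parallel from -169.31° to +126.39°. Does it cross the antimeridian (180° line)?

Yes

Naïve |126.39 − -169.31| = 295.7° > 180°, so the shorter arc goes the other way round — across 180°.
Signed shortest Δλ = ((126.39 − -169.31 + 180) mod 360) − 180 = -64.3°.
Going west by 64.3° from -169.31° passes through 180° before reaching +126.39°.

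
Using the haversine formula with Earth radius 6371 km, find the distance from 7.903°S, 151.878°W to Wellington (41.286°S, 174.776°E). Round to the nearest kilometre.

4955 km

Δλ = 174.776 − -151.878 = 326.654°; wrapped into (−180°, 180°]: -33.346°.
Δφ = -41.286 − -7.903 = -33.383°.
a = sin²(Δφ/2) + cos φ₁ · cos φ₂ · sin²(Δλ/2) = 0.143762.
c = 2·atan2(√a, √(1−a)) = 0.77778 rad → d = 6371·c ≈ 4955.21 km.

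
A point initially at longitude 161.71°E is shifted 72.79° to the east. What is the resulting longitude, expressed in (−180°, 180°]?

Start at +161.71°; shift +72.79° → +234.50°.
+234.50° lies outside (−180°, 180°]; subtract 360° → -125.50°.

125.50°W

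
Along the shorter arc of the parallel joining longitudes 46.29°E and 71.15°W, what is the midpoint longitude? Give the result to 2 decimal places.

Signed shortest Δλ from +46.29° to -71.15° is -117.44°.
Midpoint longitude = +46.29° + (-117.44°)/2 = +46.29° − 58.72° = -12.43°.

12.43°W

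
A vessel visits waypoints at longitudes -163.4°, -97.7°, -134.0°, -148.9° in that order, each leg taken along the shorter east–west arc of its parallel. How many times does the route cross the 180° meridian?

Leg 1: -163.4° → -97.7°, shortest Δλ = 65.7° (east) — does not cross 180°.
Leg 2: -97.7° → -134.0°, shortest Δλ = -36.3° (west) — does not cross 180°.
Leg 3: -134.0° → -148.9°, shortest Δλ = -14.9° (west) — does not cross 180°.
Total crossings: 0.

0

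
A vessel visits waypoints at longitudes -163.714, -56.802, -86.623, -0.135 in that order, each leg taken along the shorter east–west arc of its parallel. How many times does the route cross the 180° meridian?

0

Leg 1: -163.714° → -56.802°, shortest Δλ = 106.912° (east) — does not cross 180°.
Leg 2: -56.802° → -86.623°, shortest Δλ = -29.821° (west) — does not cross 180°.
Leg 3: -86.623° → -0.135°, shortest Δλ = 86.488° (east) — does not cross 180°.
Total crossings: 0.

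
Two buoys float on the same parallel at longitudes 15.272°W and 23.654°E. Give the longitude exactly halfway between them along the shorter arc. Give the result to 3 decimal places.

Signed shortest Δλ from -15.272° to +23.654° is +38.926°.
Midpoint longitude = -15.272° + (+38.926°)/2 = -15.272° + 19.463° = +4.191°.

4.191°E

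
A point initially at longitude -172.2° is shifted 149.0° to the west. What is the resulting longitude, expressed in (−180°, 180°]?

Start at -172.2°; shift −149.0° → -321.2°.
-321.2° lies outside (−180°, 180°]; add 360° → +38.8°.

+38.8°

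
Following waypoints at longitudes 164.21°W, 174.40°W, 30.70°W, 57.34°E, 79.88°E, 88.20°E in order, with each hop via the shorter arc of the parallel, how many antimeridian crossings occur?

0

Leg 1: -164.21° → -174.40°, shortest Δλ = -10.19° (west) — does not cross 180°.
Leg 2: -174.40° → -30.70°, shortest Δλ = 143.7° (east) — does not cross 180°.
Leg 3: -30.70° → +57.34°, shortest Δλ = 88.04° (east) — does not cross 180°.
Leg 4: +57.34° → +79.88°, shortest Δλ = 22.54° (east) — does not cross 180°.
Leg 5: +79.88° → +88.20°, shortest Δλ = 8.32° (east) — does not cross 180°.
Total crossings: 0.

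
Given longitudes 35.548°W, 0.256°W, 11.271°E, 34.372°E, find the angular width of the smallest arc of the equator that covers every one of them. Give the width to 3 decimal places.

69.920°

Sort the longitudes: -35.548°, -0.256°, +11.271°, +34.372°.
Eastward gaps between consecutive values (wrapping around): 35.292°, 11.527°, 23.101°, 290.080°.
Largest gap = 290.080° ⇒ minimal covering band is its complement: 360° − 290.080° = 69.920°.
Band runs from -35.548° eastward to +34.372°.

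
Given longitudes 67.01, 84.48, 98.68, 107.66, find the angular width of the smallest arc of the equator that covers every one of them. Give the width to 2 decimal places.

40.65°

Sort the longitudes: +67.01°, +84.48°, +98.68°, +107.66°.
Eastward gaps between consecutive values (wrapping around): 17.47°, 14.20°, 8.98°, 319.35°.
Largest gap = 319.35° ⇒ minimal covering band is its complement: 360° − 319.35° = 40.65°.
Band runs from +67.01° eastward to +107.66°.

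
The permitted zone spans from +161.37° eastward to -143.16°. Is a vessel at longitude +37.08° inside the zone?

No

Band width going east from +161.37° to -143.16°: ((-143.16 − 161.37) mod 360) = 55.47°.
Offset of +37.08° east of the west edge: ((37.08 − 161.37) mod 360) = 235.71°.
235.71° > 55.47° ⇒ outside.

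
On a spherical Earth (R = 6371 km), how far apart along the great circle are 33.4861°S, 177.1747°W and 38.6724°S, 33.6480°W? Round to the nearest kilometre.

11153 km

Δλ = -33.6480 − -177.1747 = 143.5267°.
Δφ = -38.6724 − -33.4861 = -5.1863°.
a = sin²(Δφ/2) + cos φ₁ · cos φ₂ · sin²(Δλ/2) = 0.589424.
c = 2·atan2(√a, √(1−a)) = 1.75061 rad → d = 6371·c ≈ 11153.14 km.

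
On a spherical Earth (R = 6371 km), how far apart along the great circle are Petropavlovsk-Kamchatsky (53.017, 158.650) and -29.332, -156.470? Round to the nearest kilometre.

Δλ = -156.470 − 158.650 = -315.120°; wrapped into (−180°, 180°]: 44.880°.
Δφ = -29.332 − 53.017 = -82.349°.
a = sin²(Δφ/2) + cos φ₁ · cos φ₂ · sin²(Δλ/2) = 0.509847.
c = 2·atan2(√a, √(1−a)) = 1.59049 rad → d = 6371·c ≈ 10133.02 km.

10133 km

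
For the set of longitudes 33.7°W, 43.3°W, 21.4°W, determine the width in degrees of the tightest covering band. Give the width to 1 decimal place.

21.9°

Sort the longitudes: -43.3°, -33.7°, -21.4°.
Eastward gaps between consecutive values (wrapping around): 9.6°, 12.3°, 338.1°.
Largest gap = 338.1° ⇒ minimal covering band is its complement: 360° − 338.1° = 21.9°.
Band runs from -43.3° eastward to -21.4°.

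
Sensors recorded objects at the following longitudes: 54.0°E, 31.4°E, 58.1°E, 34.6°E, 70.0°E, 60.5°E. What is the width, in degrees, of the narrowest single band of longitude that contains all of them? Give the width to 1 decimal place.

Sort the longitudes: +31.4°, +34.6°, +54.0°, +58.1°, +60.5°, +70.0°.
Eastward gaps between consecutive values (wrapping around): 3.2°, 19.4°, 4.1°, 2.4°, 9.5°, 321.4°.
Largest gap = 321.4° ⇒ minimal covering band is its complement: 360° − 321.4° = 38.6°.
Band runs from +31.4° eastward to +70.0°.

38.6°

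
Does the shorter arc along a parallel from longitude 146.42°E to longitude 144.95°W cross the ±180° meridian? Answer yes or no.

Yes

Naïve |-144.95 − 146.42| = 291.37° > 180°, so the shorter arc goes the other way round — across 180°.
Signed shortest Δλ = ((-144.95 − 146.42 + 180) mod 360) − 180 = 68.63°.
Going east by 68.63° from +146.42° passes through 180° before reaching -144.95°.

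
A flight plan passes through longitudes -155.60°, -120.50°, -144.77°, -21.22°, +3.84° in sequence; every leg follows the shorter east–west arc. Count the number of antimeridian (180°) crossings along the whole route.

Leg 1: -155.60° → -120.50°, shortest Δλ = 35.1° (east) — does not cross 180°.
Leg 2: -120.50° → -144.77°, shortest Δλ = -24.27° (west) — does not cross 180°.
Leg 3: -144.77° → -21.22°, shortest Δλ = 123.55° (east) — does not cross 180°.
Leg 4: -21.22° → +3.84°, shortest Δλ = 25.06° (east) — does not cross 180°.
Total crossings: 0.

0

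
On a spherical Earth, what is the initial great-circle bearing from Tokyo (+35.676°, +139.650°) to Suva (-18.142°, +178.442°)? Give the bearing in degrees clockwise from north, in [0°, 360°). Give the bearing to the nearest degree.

139°

Δλ = 178.442 − 139.650 = 38.792°.
θ = atan2( sin Δλ · cos φ₂ , cos φ₁ · sin φ₂ − sin φ₁ · cos φ₂ · cos Δλ )
  = atan2(0.59535, -0.68490) = 139.001° → normalised to [0°, 360°): 139.001°.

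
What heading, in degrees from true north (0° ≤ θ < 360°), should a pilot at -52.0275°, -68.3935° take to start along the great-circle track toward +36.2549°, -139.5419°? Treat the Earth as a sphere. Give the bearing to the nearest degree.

307°

Δλ = -139.5419 − -68.3935 = -71.1484°.
θ = atan2( sin Δλ · cos φ₂ , cos φ₁ · sin φ₂ − sin φ₁ · cos φ₂ · cos Δλ )
  = atan2(-0.76314, 0.56927) = -53.279° → normalised to [0°, 360°): 306.721°.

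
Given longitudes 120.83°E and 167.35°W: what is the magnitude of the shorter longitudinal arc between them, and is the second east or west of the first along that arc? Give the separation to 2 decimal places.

Raw difference: -167.35 − 120.83 = -288.18°.
Normalise into (−180°, 180°]: -288.18° + 360° = 71.82°.
Positive ⇒ the second point lies to the east; separation 71.82°.

71.82° east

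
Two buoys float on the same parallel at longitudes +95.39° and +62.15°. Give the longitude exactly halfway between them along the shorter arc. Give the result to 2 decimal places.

Signed shortest Δλ from +95.39° to +62.15° is -33.24°.
Midpoint longitude = +95.39° + (-33.24°)/2 = +95.39° − 16.62° = +78.77°.

+78.77°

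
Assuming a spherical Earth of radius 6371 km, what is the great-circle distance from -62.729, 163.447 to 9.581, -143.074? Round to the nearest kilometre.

Δλ = -143.074 − 163.447 = -306.521°; wrapped into (−180°, 180°]: 53.479°.
Δφ = 9.581 − -62.729 = 72.310°.
a = sin²(Δφ/2) + cos φ₁ · cos φ₂ · sin²(Δλ/2) = 0.439531.
c = 2·atan2(√a, √(1−a)) = 1.44956 rad → d = 6371·c ≈ 9235.16 km.

9235 km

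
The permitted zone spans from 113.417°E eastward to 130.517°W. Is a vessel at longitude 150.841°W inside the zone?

Band width going east from +113.417° to -130.517°: ((-130.517 − 113.417) mod 360) = 116.066°.
Offset of -150.841° east of the west edge: ((-150.841 − 113.417) mod 360) = 95.742°.
95.742° ≤ 116.066° ⇒ inside.

Yes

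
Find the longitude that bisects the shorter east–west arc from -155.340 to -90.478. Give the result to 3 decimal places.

Signed shortest Δλ from -155.340° to -90.478° is +64.862°.
Midpoint longitude = -155.340° + (+64.862°)/2 = -155.340° + 32.431° = -122.909°.

-122.909°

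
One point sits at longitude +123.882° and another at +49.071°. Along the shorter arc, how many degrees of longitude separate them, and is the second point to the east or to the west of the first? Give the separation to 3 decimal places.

74.811° west

Raw difference: 49.071 − 123.882 = -74.811°.
Normalise into (−180°, 180°]: -74.811° stays -74.811°.
Negative ⇒ the second point lies to the west; separation 74.811°.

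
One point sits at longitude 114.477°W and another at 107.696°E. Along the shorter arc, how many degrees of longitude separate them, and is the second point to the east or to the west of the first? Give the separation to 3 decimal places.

Raw difference: 107.696 − -114.477 = 222.173°.
Normalise into (−180°, 180°]: 222.173° − 360° = -137.827°.
Negative ⇒ the second point lies to the west; separation 137.827°.

137.827° west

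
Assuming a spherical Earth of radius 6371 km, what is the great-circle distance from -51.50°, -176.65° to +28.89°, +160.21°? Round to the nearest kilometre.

Δλ = 160.21 − -176.65 = 336.86°; wrapped into (−180°, 180°]: -23.14°.
Δφ = 28.89 − -51.50 = 80.39°.
a = sin²(Δφ/2) + cos φ₁ · cos φ₂ · sin²(Δλ/2) = 0.438455.
c = 2·atan2(√a, √(1−a)) = 1.44739 rad → d = 6371·c ≈ 9221.34 km.

9221 km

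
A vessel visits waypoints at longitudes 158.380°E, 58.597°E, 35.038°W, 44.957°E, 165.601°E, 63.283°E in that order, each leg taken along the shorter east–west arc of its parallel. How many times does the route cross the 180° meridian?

Leg 1: +158.380° → +58.597°, shortest Δλ = -99.783° (west) — does not cross 180°.
Leg 2: +58.597° → -35.038°, shortest Δλ = -93.635° (west) — does not cross 180°.
Leg 3: -35.038° → +44.957°, shortest Δλ = 79.995° (east) — does not cross 180°.
Leg 4: +44.957° → +165.601°, shortest Δλ = 120.644° (east) — does not cross 180°.
Leg 5: +165.601° → +63.283°, shortest Δλ = -102.318° (west) — does not cross 180°.
Total crossings: 0.

0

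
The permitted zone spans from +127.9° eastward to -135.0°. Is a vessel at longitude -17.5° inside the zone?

No

Band width going east from +127.9° to -135.0°: ((-135.0 − 127.9) mod 360) = 97.1°.
Offset of -17.5° east of the west edge: ((-17.5 − 127.9) mod 360) = 214.6°.
214.6° > 97.1° ⇒ outside.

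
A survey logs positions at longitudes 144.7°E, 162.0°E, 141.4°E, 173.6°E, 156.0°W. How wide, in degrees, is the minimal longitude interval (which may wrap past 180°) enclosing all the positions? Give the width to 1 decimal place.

Sort the longitudes: -156.0°, +141.4°, +144.7°, +162.0°, +173.6°.
Eastward gaps between consecutive values (wrapping around): 297.4°, 3.3°, 17.3°, 11.6°, 30.4°.
Largest gap = 297.4° ⇒ minimal covering band is its complement: 360° − 297.4° = 62.6°.
Band runs from +141.4° eastward to -156.0°, crossing the antimeridian.

62.6°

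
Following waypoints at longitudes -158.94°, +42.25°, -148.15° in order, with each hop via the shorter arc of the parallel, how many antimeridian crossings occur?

Leg 1: -158.94° → +42.25°, shortest Δλ = -158.81° (west) — crosses 180°.
Leg 2: +42.25° → -148.15°, shortest Δλ = 169.6° (east) — crosses 180°.
Total crossings: 2.

2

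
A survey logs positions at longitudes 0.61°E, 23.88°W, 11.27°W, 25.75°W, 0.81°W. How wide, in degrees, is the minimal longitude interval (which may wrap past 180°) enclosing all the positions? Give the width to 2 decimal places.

26.36°

Sort the longitudes: -25.75°, -23.88°, -11.27°, -0.81°, +0.61°.
Eastward gaps between consecutive values (wrapping around): 1.87°, 12.61°, 10.46°, 1.42°, 333.64°.
Largest gap = 333.64° ⇒ minimal covering band is its complement: 360° − 333.64° = 26.36°.
Band runs from -25.75° eastward to +0.61°.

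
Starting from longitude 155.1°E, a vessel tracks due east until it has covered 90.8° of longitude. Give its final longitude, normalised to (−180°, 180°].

Start at +155.1°; shift +90.8° → +245.9°.
+245.9° lies outside (−180°, 180°]; subtract 360° → -114.1°.

114.1°W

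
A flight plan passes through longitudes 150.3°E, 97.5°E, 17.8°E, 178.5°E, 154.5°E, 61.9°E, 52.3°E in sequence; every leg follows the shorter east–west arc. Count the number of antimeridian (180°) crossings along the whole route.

Leg 1: +150.3° → +97.5°, shortest Δλ = -52.8° (west) — does not cross 180°.
Leg 2: +97.5° → +17.8°, shortest Δλ = -79.7° (west) — does not cross 180°.
Leg 3: +17.8° → +178.5°, shortest Δλ = 160.7° (east) — does not cross 180°.
Leg 4: +178.5° → +154.5°, shortest Δλ = -24.0° (west) — does not cross 180°.
Leg 5: +154.5° → +61.9°, shortest Δλ = -92.6° (west) — does not cross 180°.
Leg 6: +61.9° → +52.3°, shortest Δλ = -9.6° (west) — does not cross 180°.
Total crossings: 0.

0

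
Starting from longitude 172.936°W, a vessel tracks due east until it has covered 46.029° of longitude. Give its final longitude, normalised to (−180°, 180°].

Start at -172.936°; shift +46.029° → -126.907°.
-126.907° already lies in (−180°, 180°].

126.907°W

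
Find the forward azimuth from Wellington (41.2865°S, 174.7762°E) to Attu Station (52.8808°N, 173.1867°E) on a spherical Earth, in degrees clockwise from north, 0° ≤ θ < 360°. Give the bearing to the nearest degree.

359°

Δλ = 173.1867 − 174.7762 = -1.5895°.
θ = atan2( sin Δλ · cos φ₂ , cos φ₁ · sin φ₂ − sin φ₁ · cos φ₂ · cos Δλ )
  = atan2(-0.01674, 0.99720) = -0.962° → normalised to [0°, 360°): 359.038°.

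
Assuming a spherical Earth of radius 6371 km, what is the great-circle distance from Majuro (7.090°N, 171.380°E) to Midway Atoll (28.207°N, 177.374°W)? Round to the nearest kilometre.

2629 km

Δλ = -177.374 − 171.380 = -348.754°; wrapped into (−180°, 180°]: 11.246°.
Δφ = 28.207 − 7.090 = 21.117°.
a = sin²(Δφ/2) + cos φ₁ · cos φ₂ · sin²(Δλ/2) = 0.041972.
c = 2·atan2(√a, √(1−a)) = 0.41267 rad → d = 6371·c ≈ 2629.09 km.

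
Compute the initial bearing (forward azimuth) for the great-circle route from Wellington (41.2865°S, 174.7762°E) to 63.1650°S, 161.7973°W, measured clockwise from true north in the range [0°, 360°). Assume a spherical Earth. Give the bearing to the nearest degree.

Δλ = -161.7973 − 174.7762 = -336.5735°; wrapped into (−180°, 180°]: 23.4265°.
θ = atan2( sin Δλ · cos φ₂ , cos φ₁ · sin φ₂ − sin φ₁ · cos φ₂ · cos Δλ )
  = atan2(0.17947, -0.39719) = 155.684° → normalised to [0°, 360°): 155.684°.

156°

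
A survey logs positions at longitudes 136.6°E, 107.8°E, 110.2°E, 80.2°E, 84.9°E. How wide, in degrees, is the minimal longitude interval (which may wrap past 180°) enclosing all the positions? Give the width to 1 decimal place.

56.4°

Sort the longitudes: +80.2°, +84.9°, +107.8°, +110.2°, +136.6°.
Eastward gaps between consecutive values (wrapping around): 4.7°, 22.9°, 2.4°, 26.4°, 303.6°.
Largest gap = 303.6° ⇒ minimal covering band is its complement: 360° − 303.6° = 56.4°.
Band runs from +80.2° eastward to +136.6°.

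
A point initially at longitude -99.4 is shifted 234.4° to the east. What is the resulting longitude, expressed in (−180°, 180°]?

Start at -99.4°; shift +234.4° → +135.0°.
+135.0° already lies in (−180°, 180°].

+135.0°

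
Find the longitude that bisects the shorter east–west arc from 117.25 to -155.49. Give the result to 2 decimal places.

Signed shortest Δλ from +117.25° to -155.49° is +87.26°.
Midpoint longitude = +117.25° + (+87.26°)/2 = +117.25° + 43.63° = +160.88°.
(The naïve average (+117.25 + -155.49)/2 = -19.12° is on the wrong side of the globe.)

+160.88°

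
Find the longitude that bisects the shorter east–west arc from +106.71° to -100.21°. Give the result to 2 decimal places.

Signed shortest Δλ from +106.71° to -100.21° is +153.08°.
Midpoint longitude = +106.71° + (+153.08°)/2 = +106.71° + 76.54° = +183.25°.
Normalise into (−180°, 180°]: -176.75°.
(The naïve average (+106.71 + -100.21)/2 = 3.25° is on the wrong side of the globe.)

-176.75°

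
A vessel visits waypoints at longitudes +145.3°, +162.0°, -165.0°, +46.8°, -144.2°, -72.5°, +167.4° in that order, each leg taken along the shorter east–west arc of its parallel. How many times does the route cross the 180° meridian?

4

Leg 1: +145.3° → +162.0°, shortest Δλ = 16.7° (east) — does not cross 180°.
Leg 2: +162.0° → -165.0°, shortest Δλ = 33.0° (east) — crosses 180°.
Leg 3: -165.0° → +46.8°, shortest Δλ = -148.2° (west) — crosses 180°.
Leg 4: +46.8° → -144.2°, shortest Δλ = 169.0° (east) — crosses 180°.
Leg 5: -144.2° → -72.5°, shortest Δλ = 71.7° (east) — does not cross 180°.
Leg 6: -72.5° → +167.4°, shortest Δλ = -120.1° (west) — crosses 180°.
Total crossings: 4.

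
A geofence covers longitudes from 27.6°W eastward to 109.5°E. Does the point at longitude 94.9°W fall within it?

Band width going east from -27.6° to +109.5°: ((109.5 − -27.6) mod 360) = 137.1°.
Offset of -94.9° east of the west edge: ((-94.9 − -27.6) mod 360) = 292.7°.
292.7° > 137.1° ⇒ outside.

No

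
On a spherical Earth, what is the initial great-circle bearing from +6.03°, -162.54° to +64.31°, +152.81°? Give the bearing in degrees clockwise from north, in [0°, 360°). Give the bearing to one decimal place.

Δλ = 152.81 − -162.54 = 315.35°; wrapped into (−180°, 180°]: -44.65°.
θ = atan2( sin Δλ · cos φ₂ , cos φ₁ · sin φ₂ − sin φ₁ · cos φ₂ · cos Δλ )
  = atan2(-0.30465, 0.86377) = -19.428° → normalised to [0°, 360°): 340.572°.

340.6°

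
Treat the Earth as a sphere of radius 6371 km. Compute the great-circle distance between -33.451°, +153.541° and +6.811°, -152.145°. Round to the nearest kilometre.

7261 km

Δλ = -152.145 − 153.541 = -305.686°; wrapped into (−180°, 180°]: 54.314°.
Δφ = 6.811 − -33.451 = 40.262°.
a = sin²(Δφ/2) + cos φ₁ · cos φ₂ · sin²(Δλ/2) = 0.291045.
c = 2·atan2(√a, √(1−a)) = 1.13965 rad → d = 6371·c ≈ 7260.73 km.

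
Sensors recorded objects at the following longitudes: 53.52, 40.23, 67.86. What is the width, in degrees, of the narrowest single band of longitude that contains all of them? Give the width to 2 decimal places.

27.63°

Sort the longitudes: +40.23°, +53.52°, +67.86°.
Eastward gaps between consecutive values (wrapping around): 13.29°, 14.34°, 332.37°.
Largest gap = 332.37° ⇒ minimal covering band is its complement: 360° − 332.37° = 27.63°.
Band runs from +40.23° eastward to +67.86°.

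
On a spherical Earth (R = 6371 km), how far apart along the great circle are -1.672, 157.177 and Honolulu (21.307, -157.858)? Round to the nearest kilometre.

Δλ = -157.858 − 157.177 = -315.035°; wrapped into (−180°, 180°]: 44.965°.
Δφ = 21.307 − -1.672 = 22.979°.
a = sin²(Δφ/2) + cos φ₁ · cos φ₂ · sin²(Δλ/2) = 0.175853.
c = 2·atan2(√a, √(1−a)) = 0.86546 rad → d = 6371·c ≈ 5513.82 km.

5514 km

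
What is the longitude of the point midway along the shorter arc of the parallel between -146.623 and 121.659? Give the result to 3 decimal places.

Signed shortest Δλ from -146.623° to +121.659° is -91.718°.
Midpoint longitude = -146.623° + (-91.718°)/2 = -146.623° − 45.859° = -192.482°.
Normalise into (−180°, 180°]: +167.518°.
(The naïve average (-146.623 + +121.659)/2 = -12.482° is on the wrong side of the globe.)

+167.518°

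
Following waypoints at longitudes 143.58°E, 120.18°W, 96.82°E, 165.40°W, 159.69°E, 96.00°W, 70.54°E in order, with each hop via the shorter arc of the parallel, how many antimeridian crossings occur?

5

Leg 1: +143.58° → -120.18°, shortest Δλ = 96.24° (east) — crosses 180°.
Leg 2: -120.18° → +96.82°, shortest Δλ = -143.0° (west) — crosses 180°.
Leg 3: +96.82° → -165.40°, shortest Δλ = 97.78° (east) — crosses 180°.
Leg 4: -165.40° → +159.69°, shortest Δλ = -34.91° (west) — crosses 180°.
Leg 5: +159.69° → -96.00°, shortest Δλ = 104.31° (east) — crosses 180°.
Leg 6: -96.00° → +70.54°, shortest Δλ = 166.54° (east) — does not cross 180°.
Total crossings: 5.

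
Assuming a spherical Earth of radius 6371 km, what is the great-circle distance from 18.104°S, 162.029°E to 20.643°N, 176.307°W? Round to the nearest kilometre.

Δλ = -176.307 − 162.029 = -338.336°; wrapped into (−180°, 180°]: 21.664°.
Δφ = 20.643 − -18.104 = 38.747°.
a = sin²(Δφ/2) + cos φ₁ · cos φ₂ · sin²(Δλ/2) = 0.141455.
c = 2·atan2(√a, √(1−a)) = 0.77118 rad → d = 6371·c ≈ 4913.18 km.

4913 km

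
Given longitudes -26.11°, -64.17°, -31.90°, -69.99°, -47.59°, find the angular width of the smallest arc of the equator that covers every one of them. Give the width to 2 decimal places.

43.88°

Sort the longitudes: -69.99°, -64.17°, -47.59°, -31.90°, -26.11°.
Eastward gaps between consecutive values (wrapping around): 5.82°, 16.58°, 15.69°, 5.79°, 316.12°.
Largest gap = 316.12° ⇒ minimal covering band is its complement: 360° − 316.12° = 43.88°.
Band runs from -69.99° eastward to -26.11°.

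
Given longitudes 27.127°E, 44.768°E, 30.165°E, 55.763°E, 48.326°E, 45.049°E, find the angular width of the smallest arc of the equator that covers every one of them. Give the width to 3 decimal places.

28.636°

Sort the longitudes: +27.127°, +30.165°, +44.768°, +45.049°, +48.326°, +55.763°.
Eastward gaps between consecutive values (wrapping around): 3.038°, 14.603°, 0.281°, 3.277°, 7.437°, 331.364°.
Largest gap = 331.364° ⇒ minimal covering band is its complement: 360° − 331.364° = 28.636°.
Band runs from +27.127° eastward to +55.763°.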